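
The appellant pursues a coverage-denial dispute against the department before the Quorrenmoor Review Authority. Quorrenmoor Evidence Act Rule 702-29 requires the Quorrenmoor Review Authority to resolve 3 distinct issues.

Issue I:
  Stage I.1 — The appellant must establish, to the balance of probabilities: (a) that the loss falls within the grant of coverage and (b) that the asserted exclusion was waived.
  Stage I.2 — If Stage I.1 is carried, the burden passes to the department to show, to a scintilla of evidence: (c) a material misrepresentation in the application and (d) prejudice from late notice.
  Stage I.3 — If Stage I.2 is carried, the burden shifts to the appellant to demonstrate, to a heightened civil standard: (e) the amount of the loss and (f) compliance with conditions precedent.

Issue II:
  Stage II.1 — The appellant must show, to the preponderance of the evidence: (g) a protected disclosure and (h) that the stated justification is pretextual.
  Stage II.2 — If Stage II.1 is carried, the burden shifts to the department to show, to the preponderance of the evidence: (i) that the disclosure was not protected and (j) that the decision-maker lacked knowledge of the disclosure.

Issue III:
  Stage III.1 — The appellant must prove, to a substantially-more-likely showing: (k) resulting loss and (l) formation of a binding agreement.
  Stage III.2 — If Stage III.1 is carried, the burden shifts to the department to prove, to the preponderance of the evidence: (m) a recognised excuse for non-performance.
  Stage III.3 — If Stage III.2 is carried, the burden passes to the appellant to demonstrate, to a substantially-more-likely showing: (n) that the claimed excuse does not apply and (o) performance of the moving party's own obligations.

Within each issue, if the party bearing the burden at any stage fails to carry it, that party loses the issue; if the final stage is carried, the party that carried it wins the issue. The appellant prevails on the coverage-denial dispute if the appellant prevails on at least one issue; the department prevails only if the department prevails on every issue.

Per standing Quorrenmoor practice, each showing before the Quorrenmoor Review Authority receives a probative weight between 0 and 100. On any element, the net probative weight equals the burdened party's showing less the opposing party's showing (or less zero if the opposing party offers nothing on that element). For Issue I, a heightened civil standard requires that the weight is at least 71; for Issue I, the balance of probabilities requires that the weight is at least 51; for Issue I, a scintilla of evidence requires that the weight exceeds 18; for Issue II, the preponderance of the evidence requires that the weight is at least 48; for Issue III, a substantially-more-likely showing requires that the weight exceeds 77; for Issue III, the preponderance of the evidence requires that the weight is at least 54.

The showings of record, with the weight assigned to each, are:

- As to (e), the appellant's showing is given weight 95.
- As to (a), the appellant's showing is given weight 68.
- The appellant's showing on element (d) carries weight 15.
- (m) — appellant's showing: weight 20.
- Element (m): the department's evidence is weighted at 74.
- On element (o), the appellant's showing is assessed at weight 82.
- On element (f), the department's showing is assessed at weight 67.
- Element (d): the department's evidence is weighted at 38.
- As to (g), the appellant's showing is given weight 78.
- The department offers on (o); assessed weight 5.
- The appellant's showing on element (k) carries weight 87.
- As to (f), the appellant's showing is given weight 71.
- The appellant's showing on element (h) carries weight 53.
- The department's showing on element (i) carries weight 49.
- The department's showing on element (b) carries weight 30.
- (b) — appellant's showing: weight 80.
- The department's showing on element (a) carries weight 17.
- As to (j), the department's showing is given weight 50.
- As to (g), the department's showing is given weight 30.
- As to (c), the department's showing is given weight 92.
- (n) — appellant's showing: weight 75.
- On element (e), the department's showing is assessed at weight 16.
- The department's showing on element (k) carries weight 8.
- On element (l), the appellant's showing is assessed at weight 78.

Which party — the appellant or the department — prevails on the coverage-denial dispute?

— Issue I —
Stage I.1 — burden on appellant; standard: the balance of probabilities (weight is at least 51).
    (a): 68 − 17 = 51 ≥ 51 [met]
    (b): 80 − 30 = 50 < 51 [not met]
  Not every element is met, so the appellant fails to carry Stage I.1.
The analysis ends at Stage I.1; the department prevails on this issue.
— Issue II —
Stage II.1 — burden on appellant; standard: the preponderance of the evidence (weight is at least 48).
    (g): 78 − 30 = 48 ≥ 48 [met]
    (h): 53 ≥ 48 [met]
  All elements met. The burden passes to the department.
Stage II.2 — burden on department; standard: the preponderance of the evidence (weight is at least 48).
    (i): 49 ≥ 48 [met]
    (j): 50 ≥ 48 [met]
  The department carries the last stage.
All stages carried — the department prevails on this issue.
— Issue III —
Stage III.1 (appellant, a substantially-more-likely showing, weight exceeds 77): (k) net 87−8=79 > 77 — meets; (l) 78 > 77 — meets.
  Stage III.1 is satisfied; the onus moves to the department.
Stage III.2 (department, the preponderance of the evidence, weight is at least 54): (m) net 74−20=54 ≥ 54 — meets.
  Stage III.2 is satisfied; the onus moves to the appellant.
Stage III.3 (appellant, a substantially-more-likely showing, weight exceeds 77): (n) 75 ≤ 77 — fails; (o) net 82−5=77 ≤ 77 — fails.
  Not every element is met, so the appellant fails to carry Stage III.3.
So the department prevails on this issue.
Per-issue: Issue I → department; Issue II → department; Issue III → department. The appellant must prevail on at least one issue; overall, the department prevails.

department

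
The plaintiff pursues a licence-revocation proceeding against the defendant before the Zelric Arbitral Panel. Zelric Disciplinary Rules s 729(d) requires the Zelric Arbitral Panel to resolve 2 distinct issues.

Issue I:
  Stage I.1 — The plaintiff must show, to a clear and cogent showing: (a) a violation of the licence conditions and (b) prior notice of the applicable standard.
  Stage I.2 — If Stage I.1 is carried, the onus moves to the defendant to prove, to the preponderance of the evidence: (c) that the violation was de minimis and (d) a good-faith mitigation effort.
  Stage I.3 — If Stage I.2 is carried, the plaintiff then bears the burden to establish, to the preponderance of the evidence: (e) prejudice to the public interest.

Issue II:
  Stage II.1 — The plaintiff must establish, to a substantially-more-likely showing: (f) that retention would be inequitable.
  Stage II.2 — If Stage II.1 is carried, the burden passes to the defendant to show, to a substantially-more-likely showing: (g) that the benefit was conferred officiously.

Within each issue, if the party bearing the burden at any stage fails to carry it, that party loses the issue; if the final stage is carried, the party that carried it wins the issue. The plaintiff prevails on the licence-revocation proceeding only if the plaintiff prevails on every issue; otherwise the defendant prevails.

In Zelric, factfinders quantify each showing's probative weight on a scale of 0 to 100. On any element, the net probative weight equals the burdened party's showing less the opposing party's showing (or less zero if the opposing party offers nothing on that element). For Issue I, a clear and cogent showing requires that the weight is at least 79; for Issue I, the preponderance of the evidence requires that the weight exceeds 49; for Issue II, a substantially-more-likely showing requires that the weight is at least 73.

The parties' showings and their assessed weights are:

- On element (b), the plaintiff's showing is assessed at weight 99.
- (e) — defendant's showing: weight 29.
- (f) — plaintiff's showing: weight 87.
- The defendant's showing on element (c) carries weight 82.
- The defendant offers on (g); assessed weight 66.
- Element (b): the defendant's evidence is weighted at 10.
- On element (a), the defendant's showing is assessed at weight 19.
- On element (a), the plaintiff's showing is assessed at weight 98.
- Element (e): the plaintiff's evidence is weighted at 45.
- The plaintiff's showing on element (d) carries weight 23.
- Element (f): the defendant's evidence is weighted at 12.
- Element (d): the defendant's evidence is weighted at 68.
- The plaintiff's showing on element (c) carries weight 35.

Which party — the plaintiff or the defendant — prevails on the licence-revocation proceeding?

— Issue I —
Stage I.1 — burden on plaintiff; standard: a clear and cogent showing (weight is at least 79).
    (a): 98 − 19 = 79 ≥ 79 [met]
    (b): 99 − 10 = 89 ≥ 79 [met]
  Stage I.1 carried; the burden shifts to the defendant.
Stage I.2 — burden on defendant; standard: the preponderance of the evidence (weight exceeds 49).
    (c): 82 − 35 = 47 ≤ 49 [not met]
    (d): 68 − 23 = 45 ≤ 49 [not met]
  The defendant does not carry Stage I.2.
The analysis ends at Stage I.2; the plaintiff prevails on this issue.
— Issue II —
Stage II.1 (plaintiff, a substantially-more-likely showing, weight is at least 73): (f) net 87−12=75 ≥ 73 — meets.
  The plaintiff carries Stage II.1; the defendant now bears the burden.
Stage II.2 (defendant, a substantially-more-likely showing, weight is at least 73): (g) 66 < 73 — fails.
  Stage II.2 not carried; the defendant fails its burden.
So the plaintiff prevails on this issue.
Per-issue: Issue I → plaintiff; Issue II → plaintiff. The plaintiff must prevail on every issue; overall, the plaintiff prevails.

plaintiff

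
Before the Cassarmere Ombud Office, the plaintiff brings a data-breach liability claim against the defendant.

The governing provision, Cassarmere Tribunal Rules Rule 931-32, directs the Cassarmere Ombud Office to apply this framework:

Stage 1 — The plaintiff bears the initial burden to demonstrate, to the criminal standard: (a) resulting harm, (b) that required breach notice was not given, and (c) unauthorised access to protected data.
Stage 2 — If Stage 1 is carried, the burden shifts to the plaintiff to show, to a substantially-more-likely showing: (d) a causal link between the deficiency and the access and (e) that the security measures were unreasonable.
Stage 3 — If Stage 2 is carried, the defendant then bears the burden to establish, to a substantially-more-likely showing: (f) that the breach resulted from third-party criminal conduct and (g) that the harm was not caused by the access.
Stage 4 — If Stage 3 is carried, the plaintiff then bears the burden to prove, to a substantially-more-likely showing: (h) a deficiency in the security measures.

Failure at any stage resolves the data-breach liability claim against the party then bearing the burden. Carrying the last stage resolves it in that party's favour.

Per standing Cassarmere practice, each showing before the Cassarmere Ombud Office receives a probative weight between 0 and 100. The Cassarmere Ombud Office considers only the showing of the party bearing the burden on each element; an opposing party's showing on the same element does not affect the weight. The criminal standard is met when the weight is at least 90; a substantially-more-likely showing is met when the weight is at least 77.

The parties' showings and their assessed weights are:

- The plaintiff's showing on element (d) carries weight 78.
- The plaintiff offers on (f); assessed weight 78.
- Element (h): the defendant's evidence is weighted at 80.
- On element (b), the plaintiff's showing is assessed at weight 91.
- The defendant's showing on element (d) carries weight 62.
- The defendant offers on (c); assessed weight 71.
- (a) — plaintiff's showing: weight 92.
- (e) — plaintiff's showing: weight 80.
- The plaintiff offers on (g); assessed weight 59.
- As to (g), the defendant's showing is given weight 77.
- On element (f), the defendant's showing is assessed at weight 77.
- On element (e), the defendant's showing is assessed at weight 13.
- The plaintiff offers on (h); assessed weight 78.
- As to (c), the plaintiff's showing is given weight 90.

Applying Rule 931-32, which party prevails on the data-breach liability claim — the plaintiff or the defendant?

Stage 1 — burden on plaintiff; standard: the criminal standard (weight is at least 90).
    (a): 92 ≥ 90 [met]
    (b): 91 ≥ 90 [met]
    (c): 90 (defendant's 71 disregarded) ≥ 90 [met]
  All elements met. The plaintiff retains the burden for Stage 2.
Stage 2 — burden on plaintiff; standard: a substantially-more-likely showing (weight is at least 77).
    (d): 78 (defendant's 62 disregarded) ≥ 77 [met]
    (e): 80 (defendant's 13 disregarded) ≥ 77 [met]
  The plaintiff carries Stage 2; the defendant now bears the burden.
Stage 3 — burden on defendant; standard: a substantially-more-likely showing (weight is at least 77).
    (f): 77 (plaintiff's 78 disregarded) ≥ 77 [met]
    (g): 77 (plaintiff's 59 disregarded) ≥ 77 [met]
  The defendant carries Stage 3; the plaintiff now bears the burden.
Stage 4 — burden on plaintiff; standard: a substantially-more-likely showing (weight is at least 77).
    (h): 78 (defendant's 80 disregarded) ≥ 77 [met]
  All elements met at the final stage.
All stages carried — the plaintiff prevails.

plaintiff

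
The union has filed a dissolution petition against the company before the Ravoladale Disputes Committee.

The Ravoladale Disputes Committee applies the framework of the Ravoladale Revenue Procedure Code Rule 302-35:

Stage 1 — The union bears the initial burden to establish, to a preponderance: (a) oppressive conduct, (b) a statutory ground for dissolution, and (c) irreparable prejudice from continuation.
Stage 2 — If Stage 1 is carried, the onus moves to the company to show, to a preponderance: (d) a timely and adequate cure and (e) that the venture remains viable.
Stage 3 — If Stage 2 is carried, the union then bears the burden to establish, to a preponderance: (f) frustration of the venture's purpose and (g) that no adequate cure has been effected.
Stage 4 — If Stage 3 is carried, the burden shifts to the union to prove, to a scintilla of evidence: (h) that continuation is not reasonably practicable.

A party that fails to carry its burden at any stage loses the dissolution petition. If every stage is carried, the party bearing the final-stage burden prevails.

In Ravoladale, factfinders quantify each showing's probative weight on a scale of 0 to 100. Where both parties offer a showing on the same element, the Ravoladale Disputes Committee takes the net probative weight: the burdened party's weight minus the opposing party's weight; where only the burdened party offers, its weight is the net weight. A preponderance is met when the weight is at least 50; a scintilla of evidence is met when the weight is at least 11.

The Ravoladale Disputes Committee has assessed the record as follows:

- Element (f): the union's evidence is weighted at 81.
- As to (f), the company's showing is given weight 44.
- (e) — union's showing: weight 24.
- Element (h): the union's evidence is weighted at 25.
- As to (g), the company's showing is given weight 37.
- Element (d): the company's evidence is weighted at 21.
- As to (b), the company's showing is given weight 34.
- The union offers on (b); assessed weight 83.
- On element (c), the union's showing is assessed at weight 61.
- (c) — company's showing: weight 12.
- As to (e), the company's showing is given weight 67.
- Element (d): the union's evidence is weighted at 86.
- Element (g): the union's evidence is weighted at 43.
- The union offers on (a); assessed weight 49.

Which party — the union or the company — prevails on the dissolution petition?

Stage 1 — burden on union; standard: a preponderance (weight is at least 50).
    (a): 49 < 50 [not met]
    (b): 83 − 34 = 49 < 50 [not met]
    (c): 61 − 12 = 49 < 50 [not met]
  Not every element is met, so the union fails to carry Stage 1.
The company prevails.

company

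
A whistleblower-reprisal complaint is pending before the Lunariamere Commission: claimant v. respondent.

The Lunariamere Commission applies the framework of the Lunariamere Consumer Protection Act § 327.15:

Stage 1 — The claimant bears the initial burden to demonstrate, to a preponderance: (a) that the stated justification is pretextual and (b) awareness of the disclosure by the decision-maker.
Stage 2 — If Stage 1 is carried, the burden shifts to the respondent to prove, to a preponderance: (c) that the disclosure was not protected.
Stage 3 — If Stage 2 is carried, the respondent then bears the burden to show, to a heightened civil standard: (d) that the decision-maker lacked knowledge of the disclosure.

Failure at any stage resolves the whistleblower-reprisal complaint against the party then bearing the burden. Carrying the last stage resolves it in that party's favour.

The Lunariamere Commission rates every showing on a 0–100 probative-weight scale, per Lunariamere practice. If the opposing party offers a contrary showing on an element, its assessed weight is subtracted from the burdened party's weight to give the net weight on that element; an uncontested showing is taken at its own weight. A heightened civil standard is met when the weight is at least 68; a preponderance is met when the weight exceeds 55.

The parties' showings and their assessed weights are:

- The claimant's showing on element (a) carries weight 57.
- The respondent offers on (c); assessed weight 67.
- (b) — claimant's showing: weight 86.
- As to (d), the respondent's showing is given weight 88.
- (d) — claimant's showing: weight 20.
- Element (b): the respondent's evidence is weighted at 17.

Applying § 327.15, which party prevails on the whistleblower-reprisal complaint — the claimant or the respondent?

At Stage 1 the claimant must meet a preponderance (weight exceeds 55): on (a) the weight is 57, which does exceed 55, so (a) meets the standard; on (b) the weight is 86 less the opposing 17 gives net 69, > 55, so (b) meets the standard.
  Stage 1 carried; the burden shifts to the respondent.
At Stage 2 the respondent must meet a preponderance (weight exceeds 55): on (c) the weight is 67, > 55, so (c) meets the standard.
  All elements met. The respondent retains the burden for Stage 3.
At Stage 3 the respondent must meet a heightened civil standard (weight is at least 68): on (d) the weight is 88 less the opposing 20 gives net 68, which does reach 68, so (d) meets the standard.
  All elements met at the final stage.
With every stage satisfied, the respondent prevails.

respondent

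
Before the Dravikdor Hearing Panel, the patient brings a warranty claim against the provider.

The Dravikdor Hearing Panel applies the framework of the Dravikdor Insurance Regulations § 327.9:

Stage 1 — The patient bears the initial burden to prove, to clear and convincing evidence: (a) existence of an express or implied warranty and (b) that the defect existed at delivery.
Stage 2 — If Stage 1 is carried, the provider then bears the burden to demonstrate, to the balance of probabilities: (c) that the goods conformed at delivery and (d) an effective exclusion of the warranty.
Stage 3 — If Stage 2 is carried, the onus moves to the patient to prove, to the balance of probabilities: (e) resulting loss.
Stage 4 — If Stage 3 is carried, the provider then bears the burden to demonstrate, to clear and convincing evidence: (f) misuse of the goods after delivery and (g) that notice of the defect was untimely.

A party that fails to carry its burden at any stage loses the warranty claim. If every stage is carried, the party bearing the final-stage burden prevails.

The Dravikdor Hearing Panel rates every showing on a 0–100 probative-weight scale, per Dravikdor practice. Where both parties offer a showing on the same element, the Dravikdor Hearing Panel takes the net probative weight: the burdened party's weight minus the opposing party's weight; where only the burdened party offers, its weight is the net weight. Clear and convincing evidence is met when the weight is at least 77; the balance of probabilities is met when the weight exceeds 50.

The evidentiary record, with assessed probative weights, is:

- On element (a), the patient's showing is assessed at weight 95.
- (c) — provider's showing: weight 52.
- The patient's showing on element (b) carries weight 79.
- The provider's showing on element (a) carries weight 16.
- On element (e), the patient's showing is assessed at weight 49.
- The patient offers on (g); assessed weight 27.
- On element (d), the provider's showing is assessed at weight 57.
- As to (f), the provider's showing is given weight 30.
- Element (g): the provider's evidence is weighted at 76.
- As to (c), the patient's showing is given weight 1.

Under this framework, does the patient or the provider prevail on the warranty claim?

Stage 1 — burden on patient; standard: clear and convincing evidence (weight is at least 77).
    (a): 95 − 16 = 79 ≥ 77 [met]
    (b): 79 ≥ 77 [met]
  All elements met. The burden passes to the provider.
Stage 2 — burden on provider; standard: the balance of probabilities (weight exceeds 50).
    (c): 52 − 1 = 51 > 50 [met]
    (d): 57 > 50 [met]
  The provider carries Stage 2; the patient now bears the burden.
Stage 3 — burden on patient; standard: the balance of probabilities (weight exceeds 50).
    (e): 49 ≤ 50 [not met]
  Not every element is met, so the patient fails to carry Stage 3.
The provider prevails.

provider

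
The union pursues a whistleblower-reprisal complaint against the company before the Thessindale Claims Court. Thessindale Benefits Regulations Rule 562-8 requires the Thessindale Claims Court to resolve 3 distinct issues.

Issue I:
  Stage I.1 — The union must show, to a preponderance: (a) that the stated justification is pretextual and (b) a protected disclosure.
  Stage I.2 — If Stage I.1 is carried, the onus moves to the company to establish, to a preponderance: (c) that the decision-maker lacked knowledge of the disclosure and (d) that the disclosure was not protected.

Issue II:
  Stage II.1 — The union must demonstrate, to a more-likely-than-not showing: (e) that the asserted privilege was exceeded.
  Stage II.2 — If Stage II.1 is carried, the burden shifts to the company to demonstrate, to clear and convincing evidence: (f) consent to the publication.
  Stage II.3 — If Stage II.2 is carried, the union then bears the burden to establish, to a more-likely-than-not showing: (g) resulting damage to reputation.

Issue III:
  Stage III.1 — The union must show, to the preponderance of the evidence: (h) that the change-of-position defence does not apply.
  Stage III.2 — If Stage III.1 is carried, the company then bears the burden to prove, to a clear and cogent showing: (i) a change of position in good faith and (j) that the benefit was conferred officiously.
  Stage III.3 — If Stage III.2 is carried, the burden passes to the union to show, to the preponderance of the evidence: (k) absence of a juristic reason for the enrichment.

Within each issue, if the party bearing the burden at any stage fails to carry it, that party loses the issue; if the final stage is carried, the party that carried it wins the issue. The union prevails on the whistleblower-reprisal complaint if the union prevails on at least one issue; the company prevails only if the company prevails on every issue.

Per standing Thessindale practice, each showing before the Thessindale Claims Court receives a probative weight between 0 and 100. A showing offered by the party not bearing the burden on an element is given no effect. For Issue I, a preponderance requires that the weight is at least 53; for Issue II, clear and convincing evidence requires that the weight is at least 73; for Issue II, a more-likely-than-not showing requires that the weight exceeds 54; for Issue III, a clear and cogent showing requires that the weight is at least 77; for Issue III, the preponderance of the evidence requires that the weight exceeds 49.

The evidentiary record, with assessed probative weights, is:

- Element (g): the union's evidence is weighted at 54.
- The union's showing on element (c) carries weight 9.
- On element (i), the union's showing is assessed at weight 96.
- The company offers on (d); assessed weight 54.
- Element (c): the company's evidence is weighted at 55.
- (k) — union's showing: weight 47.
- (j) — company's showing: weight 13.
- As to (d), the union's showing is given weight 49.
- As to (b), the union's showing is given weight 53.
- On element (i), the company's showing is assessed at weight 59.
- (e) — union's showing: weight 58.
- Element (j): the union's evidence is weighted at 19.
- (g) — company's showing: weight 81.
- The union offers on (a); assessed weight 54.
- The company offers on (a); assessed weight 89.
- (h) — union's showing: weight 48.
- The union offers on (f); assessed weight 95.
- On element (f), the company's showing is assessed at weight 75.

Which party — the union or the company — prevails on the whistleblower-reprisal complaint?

company

— Issue I —
Stage I.1 — burden on union; standard: a preponderance (weight is at least 53).
    (a): 54 (company's 89 disregarded) ≥ 53 [met]
    (b): 53 ≥ 53 [met]
  The union carries Stage I.1; the company now bears the burden.
Stage I.2 — burden on company; standard: a preponderance (weight is at least 53).
    (c): 55 (union's 9 disregarded) ≥ 53 [met]
    (d): 54 (union's 49 disregarded) ≥ 53 [met]
  The company carries the last stage.
With every stage satisfied, the company prevails on this issue.
— Issue II —
Stage II.1 (union, a more-likely-than-not showing, weight exceeds 54): (e) 58 > 54 — meets.
  Stage II.1 carried; the burden shifts to the company.
Stage II.2 (company, clear and convincing evidence, weight is at least 73): (f) 75 (union's 95 disregarded) ≥ 73 — meets.
  The company carries Stage II.2; the union now bears the burden.
Stage II.3 (union, a more-likely-than-not showing, weight exceeds 54): (g) 54 (company's 81 disregarded) ≤ 54 — fails.
  Stage II.3 not carried; the union fails its burden.
The analysis ends at Stage II.3; the company prevails on this issue.
— Issue III —
Stage III.1 (union, the preponderance of the evidence, weight exceeds 49): (h) 48 ≤ 49 — fails.
  Not every element is met, so the union fails to carry Stage III.1.
The company prevails on this issue.
Per-issue: Issue I → company; Issue II → company; Issue III → company. The union must prevail on at least one issue; overall, the company prevails.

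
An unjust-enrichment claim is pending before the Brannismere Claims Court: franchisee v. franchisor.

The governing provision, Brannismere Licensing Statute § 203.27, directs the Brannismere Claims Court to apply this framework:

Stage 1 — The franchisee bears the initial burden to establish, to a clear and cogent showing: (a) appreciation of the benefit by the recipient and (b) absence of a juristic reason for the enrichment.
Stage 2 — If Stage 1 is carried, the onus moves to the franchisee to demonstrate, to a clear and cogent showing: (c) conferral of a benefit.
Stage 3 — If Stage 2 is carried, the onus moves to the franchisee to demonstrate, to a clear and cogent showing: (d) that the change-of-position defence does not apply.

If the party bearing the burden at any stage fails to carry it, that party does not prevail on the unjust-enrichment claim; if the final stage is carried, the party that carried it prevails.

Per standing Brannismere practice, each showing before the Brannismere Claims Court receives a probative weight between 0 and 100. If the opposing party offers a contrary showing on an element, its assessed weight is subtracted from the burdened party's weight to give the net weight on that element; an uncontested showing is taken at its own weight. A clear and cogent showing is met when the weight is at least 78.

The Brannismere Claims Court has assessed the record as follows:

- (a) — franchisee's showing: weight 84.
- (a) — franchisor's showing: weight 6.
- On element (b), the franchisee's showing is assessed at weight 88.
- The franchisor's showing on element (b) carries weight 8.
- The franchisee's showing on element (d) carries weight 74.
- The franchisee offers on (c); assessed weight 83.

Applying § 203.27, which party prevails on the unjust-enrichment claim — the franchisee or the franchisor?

franchisor

Stage 1 — burden on franchisee; standard: a clear and cogent showing (weight is at least 78).
    (a): 84 − 6 = 78 ≥ 78 [met]
    (b): 88 − 8 = 80 ≥ 78 [met]
  All elements met. The franchisee retains the burden for Stage 2.
Stage 2 — burden on franchisee; standard: a clear and cogent showing (weight is at least 78).
    (c): 83 ≥ 78 [met]
  Stage 2 is satisfied; the franchisee continues to bear the burden.
Stage 3 — burden on franchisee; standard: a clear and cogent showing (weight is at least 78).
    (d): 74 < 78 [not met]
  Stage 3 not carried; the franchisee fails its burden.
So the franchisor prevails.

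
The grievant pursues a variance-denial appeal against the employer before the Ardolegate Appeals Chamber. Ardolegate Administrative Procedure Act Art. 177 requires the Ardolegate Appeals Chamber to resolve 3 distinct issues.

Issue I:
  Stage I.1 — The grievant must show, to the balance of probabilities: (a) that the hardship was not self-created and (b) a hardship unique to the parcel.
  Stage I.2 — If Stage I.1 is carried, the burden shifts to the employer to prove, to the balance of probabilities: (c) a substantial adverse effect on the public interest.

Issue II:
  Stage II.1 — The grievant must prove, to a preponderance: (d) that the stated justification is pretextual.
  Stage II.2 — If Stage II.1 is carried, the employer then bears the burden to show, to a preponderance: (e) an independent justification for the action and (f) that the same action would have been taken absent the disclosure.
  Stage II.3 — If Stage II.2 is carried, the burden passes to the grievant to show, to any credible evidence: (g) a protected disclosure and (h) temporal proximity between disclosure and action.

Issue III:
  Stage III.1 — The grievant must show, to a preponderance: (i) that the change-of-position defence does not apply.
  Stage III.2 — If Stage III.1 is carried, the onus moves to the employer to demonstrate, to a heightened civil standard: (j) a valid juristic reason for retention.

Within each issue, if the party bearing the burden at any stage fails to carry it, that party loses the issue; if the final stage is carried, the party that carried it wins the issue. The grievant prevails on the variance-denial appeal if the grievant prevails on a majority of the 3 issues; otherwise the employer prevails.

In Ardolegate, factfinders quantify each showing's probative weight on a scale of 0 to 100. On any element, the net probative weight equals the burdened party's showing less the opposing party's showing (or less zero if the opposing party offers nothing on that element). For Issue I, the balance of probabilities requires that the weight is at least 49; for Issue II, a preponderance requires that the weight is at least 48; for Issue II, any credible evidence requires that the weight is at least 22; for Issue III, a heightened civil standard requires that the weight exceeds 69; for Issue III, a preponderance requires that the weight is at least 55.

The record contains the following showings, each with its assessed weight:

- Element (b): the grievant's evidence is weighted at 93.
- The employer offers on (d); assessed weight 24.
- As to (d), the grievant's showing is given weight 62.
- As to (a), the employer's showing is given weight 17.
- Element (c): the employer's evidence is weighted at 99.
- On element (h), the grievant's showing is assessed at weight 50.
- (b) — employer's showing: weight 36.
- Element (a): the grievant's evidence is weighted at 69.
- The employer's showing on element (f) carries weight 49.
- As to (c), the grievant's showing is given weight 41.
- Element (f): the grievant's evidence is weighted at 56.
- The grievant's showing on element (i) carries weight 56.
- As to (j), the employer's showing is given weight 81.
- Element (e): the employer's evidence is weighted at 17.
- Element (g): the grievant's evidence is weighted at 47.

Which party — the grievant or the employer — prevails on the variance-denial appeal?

employer

— Issue I —
At Stage I.1 the grievant must meet the balance of probabilities (weight is at least 49): on (a) the weight is 69 less the opposing 17 gives net 52, which does reach 49, so (a) meets the standard; on (b) the weight is 93 less the opposing 36 gives net 57, which does reach 49, so (b) meets the standard.
  All elements met. The burden passes to the employer.
At Stage I.2 the employer must meet the balance of probabilities (weight is at least 49): on (c) the weight is 99 less the opposing 41 gives net 58, which does reach 49, so (c) meets the standard.
  The employer carries the last stage.
All stages carried — the employer prevails on this issue.
— Issue II —
At Stage II.1 the grievant must meet a preponderance (weight is at least 48): on (d) the weight is 62 less the opposing 24 gives net 38, which does not reach 48, so (d) does not meet the standard.
  The grievant does not carry Stage II.1.
The analysis ends at Stage II.1; the employer prevails on this issue.
— Issue III —
At Stage III.1 the grievant must meet a preponderance (weight is at least 55): on (i) the weight is 56, ≥ 55, so (i) meets the standard.
  Stage III.1 carried; the burden shifts to the employer.
At Stage III.2 the employer must meet a heightened civil standard (weight exceeds 69): on (j) the weight is 81, which does exceed 69, so (j) meets the standard.
  All elements met at the final stage.
With every stage satisfied, the employer prevails on this issue.
Per-issue: Issue I → employer; Issue II → employer; Issue III → employer. The grievant must prevail on a majority of issues; overall, the employer prevails.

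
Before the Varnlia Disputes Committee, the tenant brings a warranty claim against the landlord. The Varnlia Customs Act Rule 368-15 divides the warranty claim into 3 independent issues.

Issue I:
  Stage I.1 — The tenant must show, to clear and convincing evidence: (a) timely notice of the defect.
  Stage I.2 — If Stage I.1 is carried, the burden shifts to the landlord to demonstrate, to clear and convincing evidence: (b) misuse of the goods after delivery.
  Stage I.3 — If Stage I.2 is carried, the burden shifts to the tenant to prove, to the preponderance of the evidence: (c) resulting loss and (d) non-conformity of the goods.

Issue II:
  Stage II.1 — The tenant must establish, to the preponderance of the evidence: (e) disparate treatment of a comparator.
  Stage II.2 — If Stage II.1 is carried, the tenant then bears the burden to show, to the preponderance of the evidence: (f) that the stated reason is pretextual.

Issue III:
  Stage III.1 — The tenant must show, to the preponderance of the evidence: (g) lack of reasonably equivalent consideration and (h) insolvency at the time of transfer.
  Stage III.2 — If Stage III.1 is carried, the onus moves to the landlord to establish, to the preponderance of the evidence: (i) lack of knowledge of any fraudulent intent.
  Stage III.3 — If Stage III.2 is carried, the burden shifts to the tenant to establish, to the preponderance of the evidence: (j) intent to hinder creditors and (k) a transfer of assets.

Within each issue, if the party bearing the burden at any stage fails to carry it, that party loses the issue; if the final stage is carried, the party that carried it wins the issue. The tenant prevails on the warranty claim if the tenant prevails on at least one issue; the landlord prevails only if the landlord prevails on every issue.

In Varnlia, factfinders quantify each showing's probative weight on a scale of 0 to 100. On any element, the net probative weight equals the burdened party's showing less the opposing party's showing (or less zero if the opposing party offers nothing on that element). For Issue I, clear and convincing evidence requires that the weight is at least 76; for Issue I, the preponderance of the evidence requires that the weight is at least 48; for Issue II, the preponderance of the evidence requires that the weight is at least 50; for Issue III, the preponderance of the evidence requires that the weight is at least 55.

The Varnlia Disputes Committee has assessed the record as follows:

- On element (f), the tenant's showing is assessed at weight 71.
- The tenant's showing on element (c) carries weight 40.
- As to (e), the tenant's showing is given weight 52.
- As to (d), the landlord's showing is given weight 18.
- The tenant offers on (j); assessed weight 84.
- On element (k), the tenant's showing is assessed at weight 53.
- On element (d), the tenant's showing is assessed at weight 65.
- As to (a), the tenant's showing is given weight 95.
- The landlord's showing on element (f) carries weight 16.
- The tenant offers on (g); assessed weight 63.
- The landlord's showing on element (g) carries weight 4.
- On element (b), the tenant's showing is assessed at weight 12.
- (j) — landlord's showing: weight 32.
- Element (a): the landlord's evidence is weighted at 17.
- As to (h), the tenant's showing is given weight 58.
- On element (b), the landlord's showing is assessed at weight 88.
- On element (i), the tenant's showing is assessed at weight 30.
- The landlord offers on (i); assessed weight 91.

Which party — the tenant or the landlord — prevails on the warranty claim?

— Issue I —
Stage I.1 (tenant, clear and convincing evidence, weight is at least 76): (a) net 95−17=78 ≥ 76 — meets.
  Stage I.1 carried; the burden shifts to the landlord.
Stage I.2 (landlord, clear and convincing evidence, weight is at least 76): (b) net 88−12=76 ≥ 76 — meets.
  Stage I.2 carried; the burden shifts to the tenant.
Stage I.3 (tenant, the preponderance of the evidence, weight is at least 48): (c) 40 < 48 — fails; (d) net 65−18=47 < 48 — fails.
  Stage I.3 not carried; the tenant fails its burden.
So the landlord prevails on this issue.
— Issue II —
At Stage II.1 the tenant must meet the preponderance of the evidence (weight is at least 50): on (e) the weight is 52, ≥ 50, so (e) meets the standard.
  All elements met. The tenant retains the burden for Stage II.2.
At Stage II.2 the tenant must meet the preponderance of the evidence (weight is at least 50): on (f) the weight is 71 less the opposing 16 gives net 55, ≥ 50, so (f) meets the standard.
  Stage II.2 carried; the final stage is satisfied.
All stages carried — the tenant prevails on this issue.
— Issue III —
Stage III.1 (tenant, the preponderance of the evidence, weight is at least 55): (g) net 63−4=59 ≥ 55 — meets; (h) 58 ≥ 55 — meets.
  The tenant carries Stage III.1; the landlord now bears the burden.
Stage III.2 (landlord, the preponderance of the evidence, weight is at least 55): (i) net 91−30=61 ≥ 55 — meets.
  Stage III.2 carried; the burden shifts to the tenant.
Stage III.3 (tenant, the preponderance of the evidence, weight is at least 55): (j) net 84−32=52 < 55 — fails; (k) 53 < 55 — fails.
  Stage III.3 not carried; the tenant fails its burden.
The landlord prevails on this issue.
Per-issue: Issue I → landlord; Issue II → tenant; Issue III → landlord. The tenant must prevail on at least one issue; overall, the tenant prevails.

tenant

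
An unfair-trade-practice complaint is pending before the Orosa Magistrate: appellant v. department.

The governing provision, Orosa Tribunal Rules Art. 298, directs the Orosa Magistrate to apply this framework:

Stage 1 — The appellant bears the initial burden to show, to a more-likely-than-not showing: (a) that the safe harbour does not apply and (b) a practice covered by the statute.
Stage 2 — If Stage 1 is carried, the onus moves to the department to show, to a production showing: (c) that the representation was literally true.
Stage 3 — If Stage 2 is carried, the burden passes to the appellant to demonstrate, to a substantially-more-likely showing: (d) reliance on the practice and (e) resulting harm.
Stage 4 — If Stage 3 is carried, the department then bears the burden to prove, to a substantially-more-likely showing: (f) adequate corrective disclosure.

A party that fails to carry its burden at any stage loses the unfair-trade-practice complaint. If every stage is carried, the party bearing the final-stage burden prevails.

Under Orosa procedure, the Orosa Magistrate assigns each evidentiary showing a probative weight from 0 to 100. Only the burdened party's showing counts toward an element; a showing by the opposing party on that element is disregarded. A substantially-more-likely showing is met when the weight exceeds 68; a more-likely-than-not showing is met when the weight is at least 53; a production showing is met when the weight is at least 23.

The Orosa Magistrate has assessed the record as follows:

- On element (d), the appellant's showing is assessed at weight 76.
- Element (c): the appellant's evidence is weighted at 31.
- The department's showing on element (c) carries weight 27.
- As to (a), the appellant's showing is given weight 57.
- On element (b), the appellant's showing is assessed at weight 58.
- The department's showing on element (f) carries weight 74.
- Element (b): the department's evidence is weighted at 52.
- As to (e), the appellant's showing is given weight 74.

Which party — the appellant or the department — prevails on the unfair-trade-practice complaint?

At Stage 1 the appellant must meet a more-likely-than-not showing (weight is at least 53): on (a) the weight is 57, ≥ 53, so (a) meets the standard; on (b) the weight is 58 (the department's 52 is given no effect), ≥ 53, so (b) meets the standard.
  All elements met. The burden passes to the department.
At Stage 2 the department must meet a production showing (weight is at least 23): on (c) the weight is 27 (the appellant's 31 is given no effect), ≥ 23, so (c) meets the standard.
  Stage 2 carried; the burden shifts to the appellant.
At Stage 3 the appellant must meet a substantially-more-likely showing (weight exceeds 68): on (d) the weight is 76, which does exceed 68, so (d) meets the standard; on (e) the weight is 74, which does exceed 68, so (e) meets the standard.
  Stage 3 is satisfied; the onus moves to the department.
At Stage 4 the department must meet a substantially-more-likely showing (weight exceeds 68): on (f) the weight is 74, which does exceed 68, so (f) meets the standard.
  Stage 4 carried; the final stage is satisfied.
All stages carried — the department prevails.

department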